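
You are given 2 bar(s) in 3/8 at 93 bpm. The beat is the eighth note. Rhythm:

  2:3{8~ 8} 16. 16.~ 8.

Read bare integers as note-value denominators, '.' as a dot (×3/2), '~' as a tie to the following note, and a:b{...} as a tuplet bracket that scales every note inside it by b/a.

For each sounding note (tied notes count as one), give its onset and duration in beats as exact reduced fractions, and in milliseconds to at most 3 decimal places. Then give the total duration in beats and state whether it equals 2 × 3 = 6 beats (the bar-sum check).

1) 0.0ms=0b +1935.484ms=3b
2) 1935.484ms=3b +483.871ms=3/4b
3) 2419.355ms=15/4b +1451.613ms=9/4b
Σ=6b of 6 (93bpm 3/8) — PASS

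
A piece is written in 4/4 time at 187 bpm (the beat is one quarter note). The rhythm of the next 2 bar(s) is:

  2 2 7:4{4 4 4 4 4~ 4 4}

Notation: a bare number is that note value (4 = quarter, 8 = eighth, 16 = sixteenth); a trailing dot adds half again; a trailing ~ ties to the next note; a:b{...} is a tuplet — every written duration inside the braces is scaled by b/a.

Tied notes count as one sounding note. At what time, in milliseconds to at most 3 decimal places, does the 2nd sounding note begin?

1. 0.0ms @ 0 + 641.711ms (2)
2. 641.711ms @ 2 + 641.711ms (2)
3. 1283.422ms @ 4 + 183.346ms (4/7)
4. 1466.769ms @ 32/7 + 183.346ms (4/7)
5. 1650.115ms @ 36/7 + 183.346ms (4/7)
6. 1833.461ms @ 40/7 + 183.346ms (4/7)
7. 2016.807ms @ 44/7 + 366.692ms (8/7)
8. 2383.499ms @ 52/7 + 183.346ms (4/7)

note 2 onset = 2b = 641.711ms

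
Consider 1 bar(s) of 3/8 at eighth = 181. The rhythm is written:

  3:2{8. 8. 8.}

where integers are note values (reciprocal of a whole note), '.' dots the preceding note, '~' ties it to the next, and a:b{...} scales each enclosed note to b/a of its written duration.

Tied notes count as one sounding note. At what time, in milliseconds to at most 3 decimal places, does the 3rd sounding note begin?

1. 0.0ms @ 0 + 331.492ms (1)
2. 331.492ms @ 1 + 331.492ms (1)
3. 662.983ms @ 2 + 331.492ms (1)

note 3 onset = 2b = 662.983ms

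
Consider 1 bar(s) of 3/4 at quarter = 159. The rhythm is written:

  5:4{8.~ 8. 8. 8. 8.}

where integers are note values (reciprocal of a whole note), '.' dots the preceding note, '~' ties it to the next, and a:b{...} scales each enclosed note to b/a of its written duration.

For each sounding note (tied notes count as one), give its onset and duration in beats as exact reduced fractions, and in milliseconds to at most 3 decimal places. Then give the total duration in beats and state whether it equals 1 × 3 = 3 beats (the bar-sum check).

1) 0.0ms=0b +452.83ms=6/5b
2) 452.83ms=6/5b +226.415ms=3/5b
3) 679.245ms=9/5b +226.415ms=3/5b
4) 905.66ms=12/5b +226.415ms=3/5b
Σ=3b of 3 (159bpm 3/4) — PASS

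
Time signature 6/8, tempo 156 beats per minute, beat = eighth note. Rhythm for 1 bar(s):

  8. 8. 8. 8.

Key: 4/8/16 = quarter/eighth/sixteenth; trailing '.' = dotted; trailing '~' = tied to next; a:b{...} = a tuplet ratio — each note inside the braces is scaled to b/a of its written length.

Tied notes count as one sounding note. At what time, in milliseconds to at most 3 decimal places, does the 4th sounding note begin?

note 4 onset = 9/2b = 1730.769ms

1. 0.0ms @ 0 + 576.923ms (3/2)
2. 576.923ms @ 3/2 + 576.923ms (3/2)
3. 1153.846ms @ 3 + 576.923ms (3/2)
4. 1730.769ms @ 9/2 + 576.923ms (3/2)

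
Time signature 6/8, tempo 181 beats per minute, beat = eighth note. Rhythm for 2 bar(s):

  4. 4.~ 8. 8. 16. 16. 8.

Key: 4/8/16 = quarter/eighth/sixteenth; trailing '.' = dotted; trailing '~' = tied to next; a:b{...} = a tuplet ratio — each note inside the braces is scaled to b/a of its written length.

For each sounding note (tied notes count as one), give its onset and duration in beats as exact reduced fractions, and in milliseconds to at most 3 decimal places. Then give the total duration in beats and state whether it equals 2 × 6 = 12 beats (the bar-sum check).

1) 0.0ms=0b +994.475ms=3b
2) 994.475ms=3b +1491.713ms=9/2b
3) 2486.188ms=15/2b +497.238ms=3/2b
4) 2983.425ms=9b +248.619ms=3/4b
5) 3232.044ms=39/4b +248.619ms=3/4b
6) 3480.663ms=21/2b +497.238ms=3/2b
Σ=12b of 12 (181bpm 6/8) — PASS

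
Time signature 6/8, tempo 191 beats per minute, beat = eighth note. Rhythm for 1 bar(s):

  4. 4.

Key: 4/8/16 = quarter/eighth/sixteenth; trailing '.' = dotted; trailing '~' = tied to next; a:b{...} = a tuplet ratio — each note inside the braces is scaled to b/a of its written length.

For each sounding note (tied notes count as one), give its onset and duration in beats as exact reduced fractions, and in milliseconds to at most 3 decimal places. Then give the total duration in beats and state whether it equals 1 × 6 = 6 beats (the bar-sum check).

1) 0.0ms=0b +942.408ms=3b
2) 942.408ms=3b +942.408ms=3b
Σ=6b of 6 (191bpm 6/8) — PASS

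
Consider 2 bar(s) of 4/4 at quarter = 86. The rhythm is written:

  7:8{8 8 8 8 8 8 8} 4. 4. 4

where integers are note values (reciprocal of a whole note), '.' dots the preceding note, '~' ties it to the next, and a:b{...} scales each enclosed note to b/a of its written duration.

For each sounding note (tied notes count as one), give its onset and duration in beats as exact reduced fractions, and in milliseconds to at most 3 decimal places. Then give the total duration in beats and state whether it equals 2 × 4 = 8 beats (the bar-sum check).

1) 0.0ms=0b +398.671ms=4/7b
2) 398.671ms=4/7b +398.671ms=4/7b
3) 797.342ms=8/7b +398.671ms=4/7b
4) 1196.013ms=12/7b +398.671ms=4/7b
5) 1594.684ms=16/7b +398.671ms=4/7b
6) 1993.355ms=20/7b +398.671ms=4/7b
7) 2392.027ms=24/7b +398.671ms=4/7b
8) 2790.698ms=4b +1046.512ms=3/2b
9) 3837.209ms=11/2b +1046.512ms=3/2b
10) 4883.721ms=7b +697.674ms=1b
Σ=8b of 8 (86bpm 4/4) — PASS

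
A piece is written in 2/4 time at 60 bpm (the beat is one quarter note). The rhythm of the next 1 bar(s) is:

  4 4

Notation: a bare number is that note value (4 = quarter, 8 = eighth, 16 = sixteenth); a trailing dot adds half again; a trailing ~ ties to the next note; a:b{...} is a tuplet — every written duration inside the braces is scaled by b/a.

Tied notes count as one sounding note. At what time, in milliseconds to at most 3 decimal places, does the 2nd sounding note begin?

1. 0.0ms @ 0 + 1000.0ms (1)
2. 1000.0ms @ 1 + 1000.0ms (1)

note 2 onset = 1b = 1000.0ms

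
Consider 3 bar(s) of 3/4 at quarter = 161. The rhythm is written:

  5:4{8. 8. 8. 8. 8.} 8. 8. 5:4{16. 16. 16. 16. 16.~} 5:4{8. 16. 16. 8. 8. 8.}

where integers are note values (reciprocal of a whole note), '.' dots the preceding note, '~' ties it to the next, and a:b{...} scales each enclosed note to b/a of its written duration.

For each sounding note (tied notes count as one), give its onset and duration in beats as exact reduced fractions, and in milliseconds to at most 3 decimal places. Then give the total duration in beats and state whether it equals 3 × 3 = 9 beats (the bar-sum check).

1) 0.0ms=0b +223.602ms=3/5b
2) 223.602ms=3/5b +223.602ms=3/5b
3) 447.205ms=6/5b +223.602ms=3/5b
4) 670.807ms=9/5b +223.602ms=3/5b
5) 894.41ms=12/5b +223.602ms=3/5b
6) 1118.012ms=3b +279.503ms=3/4b
7) 1397.516ms=15/4b +279.503ms=3/4b
8) 1677.019ms=9/2b +111.801ms=3/10b
9) 1788.82ms=24/5b +111.801ms=3/10b
10) 1900.621ms=51/10b +111.801ms=3/10b
11) 2012.422ms=27/5b +111.801ms=3/10b
12) 2124.224ms=57/10b +335.404ms=9/10b
13) 2459.627ms=33/5b +111.801ms=3/10b
14) 2571.429ms=69/10b +111.801ms=3/10b
15) 2683.23ms=36/5b +223.602ms=3/5b
16) 2906.832ms=39/5b +223.602ms=3/5b
17) 3130.435ms=42/5b +223.602ms=3/5b
Σ=9b of 9 (161bpm 3/4) — PASS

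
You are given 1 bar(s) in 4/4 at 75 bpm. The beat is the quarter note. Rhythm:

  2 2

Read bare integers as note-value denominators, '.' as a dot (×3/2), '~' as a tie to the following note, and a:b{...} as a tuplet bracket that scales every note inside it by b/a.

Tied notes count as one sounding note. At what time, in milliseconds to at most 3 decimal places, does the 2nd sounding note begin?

note 2 onset = 2b = 1600.0ms

1. 0.0ms @ 0 + 1600.0ms (2)
2. 1600.0ms @ 2 + 1600.0ms (2)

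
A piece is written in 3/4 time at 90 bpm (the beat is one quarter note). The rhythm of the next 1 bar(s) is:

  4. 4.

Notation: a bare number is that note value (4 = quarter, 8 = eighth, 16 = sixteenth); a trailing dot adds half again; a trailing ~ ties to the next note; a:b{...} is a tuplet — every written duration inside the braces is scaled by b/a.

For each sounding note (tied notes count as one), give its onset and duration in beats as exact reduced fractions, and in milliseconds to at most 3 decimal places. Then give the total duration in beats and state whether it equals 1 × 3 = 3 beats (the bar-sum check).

1) 0.0ms=0b +1000.0ms=3/2b
2) 1000.0ms=3/2b +1000.0ms=3/2b
Σ=3b of 3 (90bpm 3/4) — PASS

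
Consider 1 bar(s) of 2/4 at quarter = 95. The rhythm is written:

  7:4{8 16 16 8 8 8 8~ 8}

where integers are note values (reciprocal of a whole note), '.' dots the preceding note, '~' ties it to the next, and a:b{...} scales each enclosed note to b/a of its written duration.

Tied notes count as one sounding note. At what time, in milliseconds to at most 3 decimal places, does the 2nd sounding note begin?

note 2 onset = 2/7b = 180.451ms

1. 0.0ms @ 0 + 180.451ms (2/7)
2. 180.451ms @ 2/7 + 90.226ms (1/7)
3. 270.677ms @ 3/7 + 90.226ms (1/7)
4. 360.902ms @ 4/7 + 180.451ms (2/7)
5. 541.353ms @ 6/7 + 180.451ms (2/7)
6. 721.805ms @ 8/7 + 180.451ms (2/7)
7. 902.256ms @ 10/7 + 360.902ms (4/7)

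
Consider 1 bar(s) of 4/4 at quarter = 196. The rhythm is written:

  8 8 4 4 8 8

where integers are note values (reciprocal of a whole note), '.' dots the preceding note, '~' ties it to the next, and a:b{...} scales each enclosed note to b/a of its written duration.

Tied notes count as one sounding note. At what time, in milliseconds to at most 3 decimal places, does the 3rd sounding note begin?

1. 0.0ms @ 0 + 153.061ms (1/2)
2. 153.061ms @ 1/2 + 153.061ms (1/2)
3. 306.122ms @ 1 + 306.122ms (1)
4. 612.245ms @ 2 + 306.122ms (1)
5. 918.367ms @ 3 + 153.061ms (1/2)
6. 1071.429ms @ 7/2 + 153.061ms (1/2)

note 3 onset = 1b = 306.122ms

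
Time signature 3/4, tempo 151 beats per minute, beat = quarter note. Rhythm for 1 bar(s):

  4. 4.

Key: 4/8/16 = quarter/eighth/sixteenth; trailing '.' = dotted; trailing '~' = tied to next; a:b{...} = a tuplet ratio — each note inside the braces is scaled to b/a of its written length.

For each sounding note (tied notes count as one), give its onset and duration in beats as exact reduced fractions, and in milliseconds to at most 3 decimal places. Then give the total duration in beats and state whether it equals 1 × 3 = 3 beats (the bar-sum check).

1) 0.0ms=0b +596.026ms=3/2b
2) 596.026ms=3/2b +596.026ms=3/2b
Σ=3b of 3 (151bpm 3/4) — PASS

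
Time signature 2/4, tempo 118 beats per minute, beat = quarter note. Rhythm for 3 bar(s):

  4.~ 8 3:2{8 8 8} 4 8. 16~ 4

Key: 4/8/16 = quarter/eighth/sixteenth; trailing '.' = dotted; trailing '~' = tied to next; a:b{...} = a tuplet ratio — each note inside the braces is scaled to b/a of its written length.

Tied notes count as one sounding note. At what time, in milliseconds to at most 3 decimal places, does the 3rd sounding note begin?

note 3 onset = 7/3b = 1186.441ms

1. 0.0ms @ 0 + 1016.949ms (2)
2. 1016.949ms @ 2 + 169.492ms (1/3)
3. 1186.441ms @ 7/3 + 169.492ms (1/3)
4. 1355.932ms @ 8/3 + 169.492ms (1/3)
5. 1525.424ms @ 3 + 508.475ms (1)
6. 2033.898ms @ 4 + 381.356ms (3/4)
7. 2415.254ms @ 19/4 + 635.593ms (5/4)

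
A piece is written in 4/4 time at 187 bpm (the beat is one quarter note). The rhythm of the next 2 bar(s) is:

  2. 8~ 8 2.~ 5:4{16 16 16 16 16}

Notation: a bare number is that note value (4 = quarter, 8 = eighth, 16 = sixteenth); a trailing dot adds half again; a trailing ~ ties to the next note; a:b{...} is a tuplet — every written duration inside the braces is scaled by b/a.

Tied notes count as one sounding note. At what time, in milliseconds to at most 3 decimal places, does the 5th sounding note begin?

note 5 onset = 37/5b = 2374.332ms

1. 0.0ms @ 0 + 962.567ms (3)
2. 962.567ms @ 3 + 320.856ms (1)
3. 1283.422ms @ 4 + 1026.738ms (16/5)
4. 2310.16ms @ 36/5 + 64.171ms (1/5)
5. 2374.332ms @ 37/5 + 64.171ms (1/5)
6. 2438.503ms @ 38/5 + 64.171ms (1/5)
7. 2502.674ms @ 39/5 + 64.171ms (1/5)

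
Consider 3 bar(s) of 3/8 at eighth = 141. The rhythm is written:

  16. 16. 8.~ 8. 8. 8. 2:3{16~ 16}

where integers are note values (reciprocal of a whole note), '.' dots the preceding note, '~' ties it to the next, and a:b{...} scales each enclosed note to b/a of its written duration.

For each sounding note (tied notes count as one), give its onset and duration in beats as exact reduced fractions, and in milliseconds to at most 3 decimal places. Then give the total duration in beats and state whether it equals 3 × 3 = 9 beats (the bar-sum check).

1) 0.0ms=0b +319.149ms=3/4b
2) 319.149ms=3/4b +319.149ms=3/4b
3) 638.298ms=3/2b +1276.596ms=3b
4) 1914.894ms=9/2b +638.298ms=3/2b
5) 2553.191ms=6b +638.298ms=3/2b
6) 3191.489ms=15/2b +638.298ms=3/2b
Σ=9b of 9 (141bpm 3/8) — PASS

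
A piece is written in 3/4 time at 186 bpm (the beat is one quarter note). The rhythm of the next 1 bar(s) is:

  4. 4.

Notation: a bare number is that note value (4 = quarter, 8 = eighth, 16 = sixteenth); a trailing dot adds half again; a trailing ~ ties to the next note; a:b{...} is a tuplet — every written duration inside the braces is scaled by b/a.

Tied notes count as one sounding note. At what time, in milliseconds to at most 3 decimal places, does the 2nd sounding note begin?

1. 0.0ms @ 0 + 483.871ms (3/2)
2. 483.871ms @ 3/2 + 483.871ms (3/2)

note 2 onset = 3/2b = 483.871ms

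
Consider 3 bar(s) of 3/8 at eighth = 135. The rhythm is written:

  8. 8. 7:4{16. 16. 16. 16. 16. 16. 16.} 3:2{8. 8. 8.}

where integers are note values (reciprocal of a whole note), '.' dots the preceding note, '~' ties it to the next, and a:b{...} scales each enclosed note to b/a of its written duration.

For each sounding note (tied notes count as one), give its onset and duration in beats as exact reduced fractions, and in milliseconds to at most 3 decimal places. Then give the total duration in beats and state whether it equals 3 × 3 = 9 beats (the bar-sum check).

1) 0.0ms=0b +666.667ms=3/2b
2) 666.667ms=3/2b +666.667ms=3/2b
3) 1333.333ms=3b +190.476ms=3/7b
4) 1523.81ms=24/7b +190.476ms=3/7b
5) 1714.286ms=27/7b +190.476ms=3/7b
6) 1904.762ms=30/7b +190.476ms=3/7b
7) 2095.238ms=33/7b +190.476ms=3/7b
8) 2285.714ms=36/7b +190.476ms=3/7b
9) 2476.19ms=39/7b +190.476ms=3/7b
10) 2666.667ms=6b +444.444ms=1b
11) 3111.111ms=7b +444.444ms=1b
12) 3555.556ms=8b +444.444ms=1b
Σ=9b of 9 (135bpm 3/8) — PASS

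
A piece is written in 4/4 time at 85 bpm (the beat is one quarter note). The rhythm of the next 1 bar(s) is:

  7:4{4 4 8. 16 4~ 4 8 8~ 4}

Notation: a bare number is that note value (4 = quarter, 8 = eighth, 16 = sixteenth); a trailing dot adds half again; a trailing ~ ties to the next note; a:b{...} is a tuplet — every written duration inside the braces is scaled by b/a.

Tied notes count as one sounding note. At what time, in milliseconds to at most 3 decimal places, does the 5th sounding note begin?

1. 0.0ms @ 0 + 403.361ms (4/7)
2. 403.361ms @ 4/7 + 403.361ms (4/7)
3. 806.723ms @ 8/7 + 302.521ms (3/7)
4. 1109.244ms @ 11/7 + 100.84ms (1/7)
5. 1210.084ms @ 12/7 + 806.723ms (8/7)
6. 2016.807ms @ 20/7 + 201.681ms (2/7)
7. 2218.487ms @ 22/7 + 605.042ms (6/7)

note 5 onset = 12/7b = 1210.084ms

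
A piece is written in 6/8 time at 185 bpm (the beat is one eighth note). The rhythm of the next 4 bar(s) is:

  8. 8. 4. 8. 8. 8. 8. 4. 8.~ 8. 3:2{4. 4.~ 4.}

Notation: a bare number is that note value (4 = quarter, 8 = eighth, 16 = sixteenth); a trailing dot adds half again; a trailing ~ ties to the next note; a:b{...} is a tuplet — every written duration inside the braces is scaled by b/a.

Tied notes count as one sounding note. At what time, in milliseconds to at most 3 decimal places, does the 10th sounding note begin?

note 10 onset = 18b = 5837.838ms

1. 0.0ms @ 0 + 486.486ms (3/2)
2. 486.486ms @ 3/2 + 486.486ms (3/2)
3. 972.973ms @ 3 + 972.973ms (3)
4. 1945.946ms @ 6 + 486.486ms (3/2)
5. 2432.432ms @ 15/2 + 486.486ms (3/2)
6. 2918.919ms @ 9 + 486.486ms (3/2)
7. 3405.405ms @ 21/2 + 486.486ms (3/2)
8. 3891.892ms @ 12 + 972.973ms (3)
9. 4864.865ms @ 15 + 972.973ms (3)
10. 5837.838ms @ 18 + 648.649ms (2)
11. 6486.486ms @ 20 + 1297.297ms (4)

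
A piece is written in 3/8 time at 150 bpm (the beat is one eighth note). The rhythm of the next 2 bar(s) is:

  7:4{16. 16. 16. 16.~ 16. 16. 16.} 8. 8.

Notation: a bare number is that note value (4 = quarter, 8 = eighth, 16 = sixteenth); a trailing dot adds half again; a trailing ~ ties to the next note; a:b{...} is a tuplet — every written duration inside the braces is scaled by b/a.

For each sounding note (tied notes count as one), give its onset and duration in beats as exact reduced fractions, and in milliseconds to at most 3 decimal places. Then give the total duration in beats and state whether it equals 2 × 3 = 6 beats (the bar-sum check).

1) 0.0ms=0b +171.429ms=3/7b
2) 171.429ms=3/7b +171.429ms=3/7b
3) 342.857ms=6/7b +171.429ms=3/7b
4) 514.286ms=9/7b +342.857ms=6/7b
5) 857.143ms=15/7b +171.429ms=3/7b
6) 1028.571ms=18/7b +171.429ms=3/7b
7) 1200.0ms=3b +600.0ms=3/2b
8) 1800.0ms=9/2b +600.0ms=3/2b
Σ=6b of 6 (150bpm 3/8) — PASS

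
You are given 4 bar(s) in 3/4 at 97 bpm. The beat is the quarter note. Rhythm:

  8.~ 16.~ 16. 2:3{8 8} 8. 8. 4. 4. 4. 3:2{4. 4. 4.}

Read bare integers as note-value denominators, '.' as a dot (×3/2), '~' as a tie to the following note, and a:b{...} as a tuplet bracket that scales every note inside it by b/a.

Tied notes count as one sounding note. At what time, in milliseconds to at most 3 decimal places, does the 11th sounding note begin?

note 11 onset = 11b = 6804.124ms

1. 0.0ms @ 0 + 927.835ms (3/2)
2. 927.835ms @ 3/2 + 463.918ms (3/4)
3. 1391.753ms @ 9/4 + 463.918ms (3/4)
4. 1855.67ms @ 3 + 463.918ms (3/4)
5. 2319.588ms @ 15/4 + 463.918ms (3/4)
6. 2783.505ms @ 9/2 + 927.835ms (3/2)
7. 3711.34ms @ 6 + 927.835ms (3/2)
8. 4639.175ms @ 15/2 + 927.835ms (3/2)
9. 5567.01ms @ 9 + 618.557ms (1)
10. 6185.567ms @ 10 + 618.557ms (1)
11. 6804.124ms @ 11 + 618.557ms (1)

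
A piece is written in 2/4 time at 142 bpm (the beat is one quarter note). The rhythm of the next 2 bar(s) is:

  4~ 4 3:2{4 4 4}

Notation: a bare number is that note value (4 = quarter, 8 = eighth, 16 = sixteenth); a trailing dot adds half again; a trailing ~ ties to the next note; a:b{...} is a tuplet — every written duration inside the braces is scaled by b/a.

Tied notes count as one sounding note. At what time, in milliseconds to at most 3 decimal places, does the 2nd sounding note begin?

1. 0.0ms @ 0 + 845.07ms (2)
2. 845.07ms @ 2 + 281.69ms (2/3)
3. 1126.761ms @ 8/3 + 281.69ms (2/3)
4. 1408.451ms @ 10/3 + 281.69ms (2/3)

note 2 onset = 2b = 845.07ms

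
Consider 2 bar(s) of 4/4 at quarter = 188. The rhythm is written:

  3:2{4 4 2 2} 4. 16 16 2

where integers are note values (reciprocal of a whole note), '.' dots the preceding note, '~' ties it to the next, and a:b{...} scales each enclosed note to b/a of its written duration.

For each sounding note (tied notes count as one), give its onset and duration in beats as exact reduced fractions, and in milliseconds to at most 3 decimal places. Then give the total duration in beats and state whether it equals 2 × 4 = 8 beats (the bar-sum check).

1) 0.0ms=0b +212.766ms=2/3b
2) 212.766ms=2/3b +212.766ms=2/3b
3) 425.532ms=4/3b +425.532ms=4/3b
4) 851.064ms=8/3b +425.532ms=4/3b
5) 1276.596ms=4b +478.723ms=3/2b
6) 1755.319ms=11/2b +79.787ms=1/4b
7) 1835.106ms=23/4b +79.787ms=1/4b
8) 1914.894ms=6b +638.298ms=2b
Σ=8b of 8 (188bpm 4/4) — PASS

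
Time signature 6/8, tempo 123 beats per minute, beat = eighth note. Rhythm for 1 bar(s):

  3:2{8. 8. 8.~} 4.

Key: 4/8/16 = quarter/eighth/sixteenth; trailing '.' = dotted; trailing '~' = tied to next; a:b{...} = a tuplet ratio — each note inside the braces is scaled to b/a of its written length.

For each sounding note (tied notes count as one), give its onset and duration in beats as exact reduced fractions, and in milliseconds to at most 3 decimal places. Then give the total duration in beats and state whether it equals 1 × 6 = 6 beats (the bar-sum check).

1) 0.0ms=0b +487.805ms=1b
2) 487.805ms=1b +487.805ms=1b
3) 975.61ms=2b +1951.22ms=4b
Σ=6b of 6 (123bpm 6/8) — PASS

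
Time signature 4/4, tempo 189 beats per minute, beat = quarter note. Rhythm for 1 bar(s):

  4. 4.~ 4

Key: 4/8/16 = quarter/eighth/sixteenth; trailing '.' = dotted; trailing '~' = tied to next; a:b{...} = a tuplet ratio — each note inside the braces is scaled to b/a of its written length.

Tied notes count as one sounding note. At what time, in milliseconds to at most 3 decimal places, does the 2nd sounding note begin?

note 2 onset = 3/2b = 476.19ms

1. 0.0ms @ 0 + 476.19ms (3/2)
2. 476.19ms @ 3/2 + 793.651ms (5/2)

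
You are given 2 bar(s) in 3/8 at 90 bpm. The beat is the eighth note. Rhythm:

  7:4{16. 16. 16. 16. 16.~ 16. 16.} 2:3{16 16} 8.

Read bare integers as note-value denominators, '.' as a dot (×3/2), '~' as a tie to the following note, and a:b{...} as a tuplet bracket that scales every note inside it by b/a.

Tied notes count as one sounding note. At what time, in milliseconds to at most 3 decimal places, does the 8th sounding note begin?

1. 0.0ms @ 0 + 285.714ms (3/7)
2. 285.714ms @ 3/7 + 285.714ms (3/7)
3. 571.429ms @ 6/7 + 285.714ms (3/7)
4. 857.143ms @ 9/7 + 285.714ms (3/7)
5. 1142.857ms @ 12/7 + 571.429ms (6/7)
6. 1714.286ms @ 18/7 + 285.714ms (3/7)
7. 2000.0ms @ 3 + 500.0ms (3/4)
8. 2500.0ms @ 15/4 + 500.0ms (3/4)
9. 3000.0ms @ 9/2 + 1000.0ms (3/2)

note 8 onset = 15/4b = 2500.0ms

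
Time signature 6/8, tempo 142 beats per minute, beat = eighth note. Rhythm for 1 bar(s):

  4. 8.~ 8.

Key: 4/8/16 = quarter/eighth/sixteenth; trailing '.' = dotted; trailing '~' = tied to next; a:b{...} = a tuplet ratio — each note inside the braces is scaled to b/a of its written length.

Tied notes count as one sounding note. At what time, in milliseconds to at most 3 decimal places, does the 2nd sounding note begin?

note 2 onset = 3b = 1267.606ms

1. 0.0ms @ 0 + 1267.606ms (3)
2. 1267.606ms @ 3 + 1267.606ms (3)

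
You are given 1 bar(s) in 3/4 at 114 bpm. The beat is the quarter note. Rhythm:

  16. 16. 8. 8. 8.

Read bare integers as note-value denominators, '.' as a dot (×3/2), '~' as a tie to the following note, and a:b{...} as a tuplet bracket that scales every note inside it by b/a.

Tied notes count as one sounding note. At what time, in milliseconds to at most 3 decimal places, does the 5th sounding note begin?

1. 0.0ms @ 0 + 197.368ms (3/8)
2. 197.368ms @ 3/8 + 197.368ms (3/8)
3. 394.737ms @ 3/4 + 394.737ms (3/4)
4. 789.474ms @ 3/2 + 394.737ms (3/4)
5. 1184.211ms @ 9/4 + 394.737ms (3/4)

note 5 onset = 9/4b = 1184.211ms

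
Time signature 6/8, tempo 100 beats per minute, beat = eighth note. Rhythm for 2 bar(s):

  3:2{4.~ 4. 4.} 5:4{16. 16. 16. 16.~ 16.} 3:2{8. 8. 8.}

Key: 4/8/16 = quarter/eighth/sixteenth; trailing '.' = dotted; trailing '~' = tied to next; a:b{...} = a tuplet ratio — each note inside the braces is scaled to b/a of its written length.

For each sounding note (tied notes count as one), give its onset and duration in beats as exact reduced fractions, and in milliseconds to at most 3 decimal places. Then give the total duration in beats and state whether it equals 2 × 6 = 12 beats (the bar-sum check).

1) 0.0ms=0b +2400.0ms=4b
2) 2400.0ms=4b +1200.0ms=2b
3) 3600.0ms=6b +360.0ms=3/5b
4) 3960.0ms=33/5b +360.0ms=3/5b
5) 4320.0ms=36/5b +360.0ms=3/5b
6) 4680.0ms=39/5b +720.0ms=6/5b
7) 5400.0ms=9b +600.0ms=1b
8) 6000.0ms=10b +600.0ms=1b
9) 6600.0ms=11b +600.0ms=1b
Σ=12b of 12 (100bpm 6/8) — PASS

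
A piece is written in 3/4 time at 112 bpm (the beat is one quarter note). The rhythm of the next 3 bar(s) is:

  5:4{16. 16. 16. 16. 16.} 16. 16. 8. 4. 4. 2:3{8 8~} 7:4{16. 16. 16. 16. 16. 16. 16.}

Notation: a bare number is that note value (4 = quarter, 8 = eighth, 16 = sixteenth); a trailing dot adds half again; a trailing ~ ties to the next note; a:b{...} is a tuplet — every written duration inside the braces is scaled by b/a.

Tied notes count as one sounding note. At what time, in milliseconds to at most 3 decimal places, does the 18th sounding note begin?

note 18 onset = 123/14b = 4706.633ms

1. 0.0ms @ 0 + 160.714ms (3/10)
2. 160.714ms @ 3/10 + 160.714ms (3/10)
3. 321.429ms @ 3/5 + 160.714ms (3/10)
4. 482.143ms @ 9/10 + 160.714ms (3/10)
5. 642.857ms @ 6/5 + 160.714ms (3/10)
6. 803.571ms @ 3/2 + 200.893ms (3/8)
7. 1004.464ms @ 15/8 + 200.893ms (3/8)
8. 1205.357ms @ 9/4 + 401.786ms (3/4)
9. 1607.143ms @ 3 + 803.571ms (3/2)
10. 2410.714ms @ 9/2 + 803.571ms (3/2)
11. 3214.286ms @ 6 + 401.786ms (3/4)
12. 3616.071ms @ 27/4 + 516.582ms (27/28)
13. 4132.653ms @ 54/7 + 114.796ms (3/14)
14. 4247.449ms @ 111/14 + 114.796ms (3/14)
15. 4362.245ms @ 57/7 + 114.796ms (3/14)
16. 4477.041ms @ 117/14 + 114.796ms (3/14)
17. 4591.837ms @ 60/7 + 114.796ms (3/14)
18. 4706.633ms @ 123/14 + 114.796ms (3/14)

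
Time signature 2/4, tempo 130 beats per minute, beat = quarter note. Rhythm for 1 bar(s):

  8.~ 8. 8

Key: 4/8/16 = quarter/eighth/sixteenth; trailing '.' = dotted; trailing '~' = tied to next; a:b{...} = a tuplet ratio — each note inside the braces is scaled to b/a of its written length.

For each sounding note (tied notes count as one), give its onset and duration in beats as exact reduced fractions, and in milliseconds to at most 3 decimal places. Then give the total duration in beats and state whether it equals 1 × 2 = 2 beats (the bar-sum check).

1) 0.0ms=0b +692.308ms=3/2b
2) 692.308ms=3/2b +230.769ms=1/2b
Σ=2b of 2 (130bpm 2/4) — PASS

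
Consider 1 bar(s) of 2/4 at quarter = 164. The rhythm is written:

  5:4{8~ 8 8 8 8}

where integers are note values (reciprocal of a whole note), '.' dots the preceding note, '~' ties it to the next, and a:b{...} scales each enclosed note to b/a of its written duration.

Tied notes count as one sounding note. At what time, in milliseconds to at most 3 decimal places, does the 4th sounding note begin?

note 4 onset = 8/5b = 585.366ms

1. 0.0ms @ 0 + 292.683ms (4/5)
2. 292.683ms @ 4/5 + 146.341ms (2/5)
3. 439.024ms @ 6/5 + 146.341ms (2/5)
4. 585.366ms @ 8/5 + 146.341ms (2/5)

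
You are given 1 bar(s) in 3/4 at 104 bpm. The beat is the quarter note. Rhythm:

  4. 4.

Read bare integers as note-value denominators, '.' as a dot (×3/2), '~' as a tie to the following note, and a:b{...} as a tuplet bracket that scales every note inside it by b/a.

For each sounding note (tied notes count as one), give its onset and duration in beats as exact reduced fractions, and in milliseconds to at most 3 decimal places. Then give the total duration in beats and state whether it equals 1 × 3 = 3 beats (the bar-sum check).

1) 0.0ms=0b +865.385ms=3/2b
2) 865.385ms=3/2b +865.385ms=3/2b
Σ=3b of 3 (104bpm 3/4) — PASS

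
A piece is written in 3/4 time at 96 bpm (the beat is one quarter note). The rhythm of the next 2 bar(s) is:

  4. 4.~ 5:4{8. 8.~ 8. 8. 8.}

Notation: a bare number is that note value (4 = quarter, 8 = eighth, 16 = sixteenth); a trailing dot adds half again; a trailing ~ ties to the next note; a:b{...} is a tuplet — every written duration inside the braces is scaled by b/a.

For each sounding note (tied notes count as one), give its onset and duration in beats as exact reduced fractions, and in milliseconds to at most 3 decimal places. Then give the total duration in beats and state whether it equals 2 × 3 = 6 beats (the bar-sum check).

1) 0.0ms=0b +937.5ms=3/2b
2) 937.5ms=3/2b +1312.5ms=21/10b
3) 2250.0ms=18/5b +750.0ms=6/5b
4) 3000.0ms=24/5b +375.0ms=3/5b
5) 3375.0ms=27/5b +375.0ms=3/5b
Σ=6b of 6 (96bpm 3/4) — PASS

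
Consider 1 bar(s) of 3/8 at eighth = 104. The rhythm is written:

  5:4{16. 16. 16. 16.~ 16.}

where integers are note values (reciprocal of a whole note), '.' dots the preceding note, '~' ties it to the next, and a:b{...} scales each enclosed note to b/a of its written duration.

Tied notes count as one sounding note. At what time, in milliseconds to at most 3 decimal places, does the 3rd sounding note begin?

1. 0.0ms @ 0 + 346.154ms (3/5)
2. 346.154ms @ 3/5 + 346.154ms (3/5)
3. 692.308ms @ 6/5 + 346.154ms (3/5)
4. 1038.462ms @ 9/5 + 692.308ms (6/5)

note 3 onset = 6/5b = 692.308ms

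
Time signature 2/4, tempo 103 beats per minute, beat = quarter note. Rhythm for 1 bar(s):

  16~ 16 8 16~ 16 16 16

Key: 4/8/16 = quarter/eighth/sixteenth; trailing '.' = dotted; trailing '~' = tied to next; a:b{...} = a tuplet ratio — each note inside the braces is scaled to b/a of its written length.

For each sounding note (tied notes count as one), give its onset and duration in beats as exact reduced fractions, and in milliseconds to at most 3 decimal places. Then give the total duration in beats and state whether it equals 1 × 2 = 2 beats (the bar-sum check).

1) 0.0ms=0b +291.262ms=1/2b
2) 291.262ms=1/2b +291.262ms=1/2b
3) 582.524ms=1b +291.262ms=1/2b
4) 873.786ms=3/2b +145.631ms=1/4b
5) 1019.417ms=7/4b +145.631ms=1/4b
Σ=2b of 2 (103bpm 2/4) — PASS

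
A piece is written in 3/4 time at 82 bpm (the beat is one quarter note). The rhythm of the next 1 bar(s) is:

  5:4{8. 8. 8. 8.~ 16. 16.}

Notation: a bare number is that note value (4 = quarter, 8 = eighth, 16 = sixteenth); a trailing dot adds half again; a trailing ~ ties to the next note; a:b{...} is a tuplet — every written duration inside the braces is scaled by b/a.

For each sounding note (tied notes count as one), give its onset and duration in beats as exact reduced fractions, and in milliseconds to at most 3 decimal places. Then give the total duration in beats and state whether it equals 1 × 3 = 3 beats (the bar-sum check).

1) 0.0ms=0b +439.024ms=3/5b
2) 439.024ms=3/5b +439.024ms=3/5b
3) 878.049ms=6/5b +439.024ms=3/5b
4) 1317.073ms=9/5b +658.537ms=9/10b
5) 1975.61ms=27/10b +219.512ms=3/10b
Σ=3b of 3 (82bpm 3/4) — PASS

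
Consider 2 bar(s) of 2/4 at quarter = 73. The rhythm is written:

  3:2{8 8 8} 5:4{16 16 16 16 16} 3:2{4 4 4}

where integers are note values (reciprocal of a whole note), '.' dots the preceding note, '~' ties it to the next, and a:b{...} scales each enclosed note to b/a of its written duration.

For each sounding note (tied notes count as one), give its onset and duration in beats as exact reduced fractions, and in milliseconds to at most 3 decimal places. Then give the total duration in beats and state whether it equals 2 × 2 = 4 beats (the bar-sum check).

1) 0.0ms=0b +273.973ms=1/3b
2) 273.973ms=1/3b +273.973ms=1/3b
3) 547.945ms=2/3b +273.973ms=1/3b
4) 821.918ms=1b +164.384ms=1/5b
5) 986.301ms=6/5b +164.384ms=1/5b
6) 1150.685ms=7/5b +164.384ms=1/5b
7) 1315.068ms=8/5b +164.384ms=1/5b
8) 1479.452ms=9/5b +164.384ms=1/5b
9) 1643.836ms=2b +547.945ms=2/3b
10) 2191.781ms=8/3b +547.945ms=2/3b
11) 2739.726ms=10/3b +547.945ms=2/3b
Σ=4b of 4 (73bpm 2/4) — PASS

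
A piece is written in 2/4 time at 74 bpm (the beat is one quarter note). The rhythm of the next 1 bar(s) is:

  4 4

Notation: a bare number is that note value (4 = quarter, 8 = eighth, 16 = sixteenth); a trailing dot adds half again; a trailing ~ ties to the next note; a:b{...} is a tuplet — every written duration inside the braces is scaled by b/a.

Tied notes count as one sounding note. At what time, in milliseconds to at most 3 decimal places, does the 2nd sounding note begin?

1. 0.0ms @ 0 + 810.811ms (1)
2. 810.811ms @ 1 + 810.811ms (1)

note 2 onset = 1b = 810.811ms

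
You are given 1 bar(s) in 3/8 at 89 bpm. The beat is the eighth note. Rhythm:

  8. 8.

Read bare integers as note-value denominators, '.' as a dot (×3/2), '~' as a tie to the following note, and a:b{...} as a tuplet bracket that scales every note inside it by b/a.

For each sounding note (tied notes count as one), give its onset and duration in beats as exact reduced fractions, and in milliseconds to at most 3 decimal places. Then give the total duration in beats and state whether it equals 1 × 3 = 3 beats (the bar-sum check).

1) 0.0ms=0b +1011.236ms=3/2b
2) 1011.236ms=3/2b +1011.236ms=3/2b
Σ=3b of 3 (89bpm 3/8) — PASS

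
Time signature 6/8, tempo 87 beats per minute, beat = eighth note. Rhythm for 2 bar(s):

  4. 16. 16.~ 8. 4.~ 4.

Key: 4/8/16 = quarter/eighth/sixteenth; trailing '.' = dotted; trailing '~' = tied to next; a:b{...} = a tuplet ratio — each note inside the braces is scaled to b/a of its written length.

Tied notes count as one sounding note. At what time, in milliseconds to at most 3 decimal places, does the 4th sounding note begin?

1. 0.0ms @ 0 + 2068.966ms (3)
2. 2068.966ms @ 3 + 517.241ms (3/4)
3. 2586.207ms @ 15/4 + 1551.724ms (9/4)
4. 4137.931ms @ 6 + 4137.931ms (6)

note 4 onset = 6b = 4137.931ms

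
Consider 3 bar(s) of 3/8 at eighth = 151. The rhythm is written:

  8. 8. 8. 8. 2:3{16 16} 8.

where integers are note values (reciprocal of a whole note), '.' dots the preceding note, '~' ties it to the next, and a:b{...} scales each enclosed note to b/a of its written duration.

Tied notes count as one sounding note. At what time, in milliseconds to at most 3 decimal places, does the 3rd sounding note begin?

1. 0.0ms @ 0 + 596.026ms (3/2)
2. 596.026ms @ 3/2 + 596.026ms (3/2)
3. 1192.053ms @ 3 + 596.026ms (3/2)
4. 1788.079ms @ 9/2 + 596.026ms (3/2)
5. 2384.106ms @ 6 + 298.013ms (3/4)
6. 2682.119ms @ 27/4 + 298.013ms (3/4)
7. 2980.132ms @ 15/2 + 596.026ms (3/2)

note 3 onset = 3b = 1192.053ms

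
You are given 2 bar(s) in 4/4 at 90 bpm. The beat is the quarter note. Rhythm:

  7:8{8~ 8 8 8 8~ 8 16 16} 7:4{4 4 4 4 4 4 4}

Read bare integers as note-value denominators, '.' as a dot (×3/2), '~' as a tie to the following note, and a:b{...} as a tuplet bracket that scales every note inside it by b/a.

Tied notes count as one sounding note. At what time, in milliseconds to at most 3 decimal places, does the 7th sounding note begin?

note 7 onset = 4b = 2666.667ms

1. 0.0ms @ 0 + 761.905ms (8/7)
2. 761.905ms @ 8/7 + 380.952ms (4/7)
3. 1142.857ms @ 12/7 + 380.952ms (4/7)
4. 1523.81ms @ 16/7 + 761.905ms (8/7)
5. 2285.714ms @ 24/7 + 190.476ms (2/7)
6. 2476.19ms @ 26/7 + 190.476ms (2/7)
7. 2666.667ms @ 4 + 380.952ms (4/7)
8. 3047.619ms @ 32/7 + 380.952ms (4/7)
9. 3428.571ms @ 36/7 + 380.952ms (4/7)
10. 3809.524ms @ 40/7 + 380.952ms (4/7)
11. 4190.476ms @ 44/7 + 380.952ms (4/7)
12. 4571.429ms @ 48/7 + 380.952ms (4/7)
13. 4952.381ms @ 52/7 + 380.952ms (4/7)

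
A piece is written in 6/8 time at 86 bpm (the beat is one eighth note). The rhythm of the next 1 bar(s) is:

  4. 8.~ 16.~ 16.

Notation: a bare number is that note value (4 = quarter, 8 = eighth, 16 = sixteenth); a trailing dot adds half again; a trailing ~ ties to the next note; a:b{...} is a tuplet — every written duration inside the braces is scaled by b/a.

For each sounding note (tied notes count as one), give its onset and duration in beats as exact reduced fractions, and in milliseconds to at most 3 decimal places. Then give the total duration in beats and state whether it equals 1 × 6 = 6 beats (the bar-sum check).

1) 0.0ms=0b +2093.023ms=3b
2) 2093.023ms=3b +2093.023ms=3b
Σ=6b of 6 (86bpm 6/8) — PASS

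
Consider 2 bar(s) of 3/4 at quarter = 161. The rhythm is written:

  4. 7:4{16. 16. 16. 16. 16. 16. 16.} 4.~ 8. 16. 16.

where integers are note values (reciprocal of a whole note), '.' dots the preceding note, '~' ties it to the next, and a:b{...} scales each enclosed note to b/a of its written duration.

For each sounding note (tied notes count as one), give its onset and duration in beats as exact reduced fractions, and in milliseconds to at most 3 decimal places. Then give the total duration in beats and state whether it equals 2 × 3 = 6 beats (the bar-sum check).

1) 0.0ms=0b +559.006ms=3/2b
2) 559.006ms=3/2b +79.858ms=3/14b
3) 638.864ms=12/7b +79.858ms=3/14b
4) 718.722ms=27/14b +79.858ms=3/14b
5) 798.58ms=15/7b +79.858ms=3/14b
6) 878.438ms=33/14b +79.858ms=3/14b
7) 958.296ms=18/7b +79.858ms=3/14b
8) 1038.154ms=39/14b +79.858ms=3/14b
9) 1118.012ms=3b +838.509ms=9/4b
10) 1956.522ms=21/4b +139.752ms=3/8b
11) 2096.273ms=45/8b +139.752ms=3/8b
Σ=6b of 6 (161bpm 3/4) — PASS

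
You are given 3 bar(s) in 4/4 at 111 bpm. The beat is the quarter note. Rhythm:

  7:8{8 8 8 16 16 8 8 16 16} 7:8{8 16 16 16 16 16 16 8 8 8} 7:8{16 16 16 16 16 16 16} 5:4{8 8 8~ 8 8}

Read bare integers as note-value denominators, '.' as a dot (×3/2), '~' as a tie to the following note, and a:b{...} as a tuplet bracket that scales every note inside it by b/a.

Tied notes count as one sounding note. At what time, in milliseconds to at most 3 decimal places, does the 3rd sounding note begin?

1. 0.0ms @ 0 + 308.88ms (4/7)
2. 308.88ms @ 4/7 + 308.88ms (4/7)
3. 617.761ms @ 8/7 + 308.88ms (4/7)
4. 926.641ms @ 12/7 + 154.44ms (2/7)
5. 1081.081ms @ 2 + 154.44ms (2/7)
6. 1235.521ms @ 16/7 + 308.88ms (4/7)
7. 1544.402ms @ 20/7 + 308.88ms (4/7)
8. 1853.282ms @ 24/7 + 154.44ms (2/7)
9. 2007.722ms @ 26/7 + 154.44ms (2/7)
10. 2162.162ms @ 4 + 308.88ms (4/7)
11. 2471.042ms @ 32/7 + 154.44ms (2/7)
12. 2625.483ms @ 34/7 + 154.44ms (2/7)
13. 2779.923ms @ 36/7 + 154.44ms (2/7)
14. 2934.363ms @ 38/7 + 154.44ms (2/7)
15. 3088.803ms @ 40/7 + 154.44ms (2/7)
16. 3243.243ms @ 6 + 154.44ms (2/7)
17. 3397.683ms @ 44/7 + 308.88ms (4/7)
18. 3706.564ms @ 48/7 + 308.88ms (4/7)
19. 4015.444ms @ 52/7 + 308.88ms (4/7)
20. 4324.324ms @ 8 + 154.44ms (2/7)
21. 4478.764ms @ 58/7 + 154.44ms (2/7)
22. 4633.205ms @ 60/7 + 154.44ms (2/7)
23. 4787.645ms @ 62/7 + 154.44ms (2/7)
24. 4942.085ms @ 64/7 + 154.44ms (2/7)
25. 5096.525ms @ 66/7 + 154.44ms (2/7)
26. 5250.965ms @ 68/7 + 154.44ms (2/7)
27. 5405.405ms @ 10 + 216.216ms (2/5)
28. 5621.622ms @ 52/5 + 216.216ms (2/5)
29. 5837.838ms @ 54/5 + 432.432ms (4/5)
30. 6270.27ms @ 58/5 + 216.216ms (2/5)

note 3 onset = 8/7b = 617.761ms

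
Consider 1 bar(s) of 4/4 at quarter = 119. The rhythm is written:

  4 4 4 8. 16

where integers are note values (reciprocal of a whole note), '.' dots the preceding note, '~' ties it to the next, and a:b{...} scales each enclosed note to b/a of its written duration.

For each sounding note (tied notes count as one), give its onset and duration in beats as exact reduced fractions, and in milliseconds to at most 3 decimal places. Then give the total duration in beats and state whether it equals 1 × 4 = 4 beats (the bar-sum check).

1) 0.0ms=0b +504.202ms=1b
2) 504.202ms=1b +504.202ms=1b
3) 1008.403ms=2b +504.202ms=1b
4) 1512.605ms=3b +378.151ms=3/4b
5) 1890.756ms=15/4b +126.05ms=1/4b
Σ=4b of 4 (119bpm 4/4) — PASS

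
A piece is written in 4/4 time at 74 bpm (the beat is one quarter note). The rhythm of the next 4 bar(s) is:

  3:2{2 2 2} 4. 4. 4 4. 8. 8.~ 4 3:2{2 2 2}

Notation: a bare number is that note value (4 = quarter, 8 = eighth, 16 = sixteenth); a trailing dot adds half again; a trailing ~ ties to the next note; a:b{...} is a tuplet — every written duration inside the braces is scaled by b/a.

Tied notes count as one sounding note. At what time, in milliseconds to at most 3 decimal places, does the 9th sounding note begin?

1. 0.0ms @ 0 + 1081.081ms (4/3)
2. 1081.081ms @ 4/3 + 1081.081ms (4/3)
3. 2162.162ms @ 8/3 + 1081.081ms (4/3)
4. 3243.243ms @ 4 + 1216.216ms (3/2)
5. 4459.459ms @ 11/2 + 1216.216ms (3/2)
6. 5675.676ms @ 7 + 810.811ms (1)
7. 6486.486ms @ 8 + 1216.216ms (3/2)
8. 7702.703ms @ 19/2 + 608.108ms (3/4)
9. 8310.811ms @ 41/4 + 1418.919ms (7/4)
10. 9729.73ms @ 12 + 1081.081ms (4/3)
11. 10810.811ms @ 40/3 + 1081.081ms (4/3)
12. 11891.892ms @ 44/3 + 1081.081ms (4/3)

note 9 onset = 41/4b = 8310.811ms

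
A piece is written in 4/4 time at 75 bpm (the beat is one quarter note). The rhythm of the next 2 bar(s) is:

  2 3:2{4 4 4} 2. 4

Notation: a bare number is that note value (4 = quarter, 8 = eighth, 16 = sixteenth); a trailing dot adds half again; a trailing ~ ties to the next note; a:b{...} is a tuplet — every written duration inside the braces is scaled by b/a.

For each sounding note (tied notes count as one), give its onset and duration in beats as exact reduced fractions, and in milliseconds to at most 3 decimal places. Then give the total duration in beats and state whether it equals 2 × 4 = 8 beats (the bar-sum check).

1) 0.0ms=0b +1600.0ms=2b
2) 1600.0ms=2b +533.333ms=2/3b
3) 2133.333ms=8/3b +533.333ms=2/3b
4) 2666.667ms=10/3b +533.333ms=2/3b
5) 3200.0ms=4b +2400.0ms=3b
6) 5600.0ms=7b +800.0ms=1b
Σ=8b of 8 (75bpm 4/4) — PASS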